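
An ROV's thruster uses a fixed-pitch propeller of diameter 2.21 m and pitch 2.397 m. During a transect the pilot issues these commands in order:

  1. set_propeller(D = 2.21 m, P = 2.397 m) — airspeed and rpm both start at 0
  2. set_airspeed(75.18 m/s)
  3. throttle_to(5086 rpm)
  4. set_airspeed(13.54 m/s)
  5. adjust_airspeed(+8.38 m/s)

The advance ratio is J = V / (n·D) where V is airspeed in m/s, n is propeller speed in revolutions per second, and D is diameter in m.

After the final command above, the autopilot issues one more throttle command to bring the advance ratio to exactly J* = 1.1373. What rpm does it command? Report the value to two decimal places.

rpm = 523.27

set_propeller: D = 2.21 m, P = 2.397 m (p = P/D = 1.084615); state ← (V=0, rpm=0)
set_airspeed(75.18): V ← 75.18 m/s
throttle_to(5086): rpm ← 5086
set_airspeed(13.54): V ← 13.54 m/s
adjust_airspeed(+8.38): V ← 13.54 +8.38 = 21.92 m/s
final state: V = 21.92 m/s, rpm = 5086 → n = rpm/60 = 84.766667 rev/s
target J* = 1.1373; solve J* = V/(n·D) for n: n = V/(J*·D) = 21.92/(1.1373 × 2.21) = 8.721140 rev/s
rpm = 60·n = 523.268374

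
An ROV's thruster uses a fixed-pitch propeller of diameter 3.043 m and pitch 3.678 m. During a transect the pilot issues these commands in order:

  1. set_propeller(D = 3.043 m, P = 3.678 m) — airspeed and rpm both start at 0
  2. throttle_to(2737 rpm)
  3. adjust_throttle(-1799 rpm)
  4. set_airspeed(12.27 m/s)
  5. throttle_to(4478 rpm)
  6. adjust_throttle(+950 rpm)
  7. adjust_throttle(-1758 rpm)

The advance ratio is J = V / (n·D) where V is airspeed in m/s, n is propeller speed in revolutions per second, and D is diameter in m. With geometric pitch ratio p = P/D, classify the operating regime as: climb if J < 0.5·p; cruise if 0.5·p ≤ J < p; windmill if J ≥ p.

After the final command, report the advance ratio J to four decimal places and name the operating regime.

J = 0.0659, regime = climb

set_propeller: D = 3.043 m, P = 3.678 m (p = P/D = 1.208676); state ← (V=0, rpm=0)
throttle_to(2737): rpm ← 2737
adjust_throttle(-1799): rpm ← 2737 -1799 = 938
set_airspeed(12.27): V ← 12.27 m/s
throttle_to(4478): rpm ← 4478
adjust_throttle(+950): rpm ← 4478 +950 = 5428
adjust_throttle(-1758): rpm ← 5428 -1758 = 3670
final state: V = 12.27 m/s, rpm = 3670 → n = rpm/60 = 61.166667 rev/s
J = V / (n·D) = 12.27 / (61.166667 × 3.043) = 0.065922
regime bands: climb J<0.6043 | cruise [0.6043, 1.2087) | windmill J≥1.2087
J = 0.0659 → climb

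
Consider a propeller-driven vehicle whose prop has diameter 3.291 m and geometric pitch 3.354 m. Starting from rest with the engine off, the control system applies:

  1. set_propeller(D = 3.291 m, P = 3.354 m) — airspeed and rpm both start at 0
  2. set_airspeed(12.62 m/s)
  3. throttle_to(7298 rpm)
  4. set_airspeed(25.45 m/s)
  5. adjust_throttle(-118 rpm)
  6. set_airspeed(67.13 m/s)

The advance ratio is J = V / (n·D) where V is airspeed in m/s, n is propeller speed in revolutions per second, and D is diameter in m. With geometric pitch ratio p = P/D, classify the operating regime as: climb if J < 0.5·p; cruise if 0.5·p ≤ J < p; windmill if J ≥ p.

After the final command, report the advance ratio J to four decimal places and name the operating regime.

set_propeller: D = 3.291 m, P = 3.354 m (p = P/D = 1.019143); state ← (V=0, rpm=0)
set_airspeed(12.62): V ← 12.62 m/s
throttle_to(7298): rpm ← 7298
set_airspeed(25.45): V ← 25.45 m/s
adjust_throttle(-118): rpm ← 7298 -118 = 7180
set_airspeed(67.13): V ← 67.13 m/s
final state: V = 67.13 m/s, rpm = 7180 → n = rpm/60 = 119.666667 rev/s
J = V / (n·D) = 67.13 / (119.666667 × 3.291) = 0.170457
regime bands: climb J<0.5096 | cruise [0.5096, 1.0191) | windmill J≥1.0191
J = 0.1705 → climb

J = 0.1705, regime = climb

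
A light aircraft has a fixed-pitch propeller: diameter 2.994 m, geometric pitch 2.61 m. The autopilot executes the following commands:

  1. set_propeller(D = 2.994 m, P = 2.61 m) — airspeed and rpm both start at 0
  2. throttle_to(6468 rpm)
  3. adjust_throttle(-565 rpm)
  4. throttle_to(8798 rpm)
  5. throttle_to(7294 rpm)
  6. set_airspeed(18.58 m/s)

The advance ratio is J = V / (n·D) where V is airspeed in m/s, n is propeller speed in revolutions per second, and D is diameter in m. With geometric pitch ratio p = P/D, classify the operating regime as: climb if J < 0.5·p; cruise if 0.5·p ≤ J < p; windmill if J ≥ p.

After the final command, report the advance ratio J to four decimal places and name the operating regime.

J = 0.0510, regime = climb

set_propeller: D = 2.994 m, P = 2.61 m (p = P/D = 0.871743); state ← (V=0, rpm=0)
throttle_to(6468): rpm ← 6468
adjust_throttle(-565): rpm ← 6468 -565 = 5903
throttle_to(8798): rpm ← 8798
throttle_to(7294): rpm ← 7294
set_airspeed(18.58): V ← 18.58 m/s
final state: V = 18.58 m/s, rpm = 7294 → n = rpm/60 = 121.566667 rev/s
J = V / (n·D) = 18.58 / (121.566667 × 2.994) = 0.051048
regime bands: climb J<0.4359 | cruise [0.4359, 0.8717) | windmill J≥0.8717
J = 0.0510 → climb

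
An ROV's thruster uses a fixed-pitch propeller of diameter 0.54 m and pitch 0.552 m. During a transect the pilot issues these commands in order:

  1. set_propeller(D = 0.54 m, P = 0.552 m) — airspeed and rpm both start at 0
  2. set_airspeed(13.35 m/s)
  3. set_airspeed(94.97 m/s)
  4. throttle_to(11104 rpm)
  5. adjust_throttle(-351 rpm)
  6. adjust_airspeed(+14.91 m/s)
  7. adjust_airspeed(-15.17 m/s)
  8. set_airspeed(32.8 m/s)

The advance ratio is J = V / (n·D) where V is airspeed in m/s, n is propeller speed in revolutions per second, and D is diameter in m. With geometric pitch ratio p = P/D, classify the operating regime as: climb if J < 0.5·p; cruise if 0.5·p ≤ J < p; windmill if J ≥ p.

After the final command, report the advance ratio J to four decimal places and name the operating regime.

J = 0.3389, regime = climb

set_propeller: D = 0.54 m, P = 0.552 m (p = P/D = 1.022222); state ← (V=0, rpm=0)
set_airspeed(13.35): V ← 13.35 m/s
set_airspeed(94.97): V ← 94.97 m/s
throttle_to(11104): rpm ← 11104
adjust_throttle(-351): rpm ← 11104 -351 = 10753
adjust_airspeed(+14.91): V ← 94.97 +14.91 = 109.88 m/s
adjust_airspeed(-15.17): V ← 109.88 -15.17 = 94.71 m/s
set_airspeed(32.8): V ← 32.8 m/s
final state: V = 32.8 m/s, rpm = 10753 → n = rpm/60 = 179.216667 rev/s
J = V / (n·D) = 32.8 / (179.216667 × 0.54) = 0.338924
regime bands: climb J<0.5111 | cruise [0.5111, 1.0222) | windmill J≥1.0222
J = 0.3389 → climb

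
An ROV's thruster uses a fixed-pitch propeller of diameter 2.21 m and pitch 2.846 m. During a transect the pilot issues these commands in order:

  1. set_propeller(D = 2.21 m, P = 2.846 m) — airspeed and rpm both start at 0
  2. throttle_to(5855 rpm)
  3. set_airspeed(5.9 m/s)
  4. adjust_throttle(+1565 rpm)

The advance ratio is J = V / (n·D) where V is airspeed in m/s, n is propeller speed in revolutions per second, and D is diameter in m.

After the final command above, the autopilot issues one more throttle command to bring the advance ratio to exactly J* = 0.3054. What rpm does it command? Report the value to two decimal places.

set_propeller: D = 2.21 m, P = 2.846 m (p = P/D = 1.287783); state ← (V=0, rpm=0)
throttle_to(5855): rpm ← 5855
set_airspeed(5.9): V ← 5.9 m/s
adjust_throttle(+1565): rpm ← 5855 +1565 = 7420
final state: V = 5.9 m/s, rpm = 7420 → n = rpm/60 = 123.666667 rev/s
target J* = 0.3054; solve J* = V/(n·D) for n: n = V/(J*·D) = 5.9/(0.3054 × 2.21) = 8.741595 rev/s
rpm = 60·n = 524.495728

rpm = 524.50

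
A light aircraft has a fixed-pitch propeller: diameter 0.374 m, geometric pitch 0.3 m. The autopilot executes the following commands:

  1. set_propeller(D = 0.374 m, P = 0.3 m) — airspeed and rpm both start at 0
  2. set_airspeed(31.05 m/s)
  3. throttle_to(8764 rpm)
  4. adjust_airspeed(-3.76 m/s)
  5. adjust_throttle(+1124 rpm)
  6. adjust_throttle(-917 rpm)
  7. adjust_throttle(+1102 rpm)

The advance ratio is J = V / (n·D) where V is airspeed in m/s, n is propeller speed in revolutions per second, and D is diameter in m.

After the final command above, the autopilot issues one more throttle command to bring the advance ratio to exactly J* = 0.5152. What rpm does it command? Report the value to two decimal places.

rpm = 8497.82

set_propeller: D = 0.374 m, P = 0.3 m (p = P/D = 0.802139); state ← (V=0, rpm=0)
set_airspeed(31.05): V ← 31.05 m/s
throttle_to(8764): rpm ← 8764
adjust_airspeed(-3.76): V ← 31.05 -3.76 = 27.29 m/s
adjust_throttle(+1124): rpm ← 8764 +1124 = 9888
adjust_throttle(-917): rpm ← 9888 -917 = 8971
adjust_throttle(+1102): rpm ← 8971 +1102 = 10073
final state: V = 27.29 m/s, rpm = 10073 → n = rpm/60 = 167.883333 rev/s
target J* = 0.5152; solve J* = V/(n·D) for n: n = V/(J*·D) = 27.29/(0.5152 × 0.374) = 141.630269 rev/s
rpm = 60·n = 8497.816122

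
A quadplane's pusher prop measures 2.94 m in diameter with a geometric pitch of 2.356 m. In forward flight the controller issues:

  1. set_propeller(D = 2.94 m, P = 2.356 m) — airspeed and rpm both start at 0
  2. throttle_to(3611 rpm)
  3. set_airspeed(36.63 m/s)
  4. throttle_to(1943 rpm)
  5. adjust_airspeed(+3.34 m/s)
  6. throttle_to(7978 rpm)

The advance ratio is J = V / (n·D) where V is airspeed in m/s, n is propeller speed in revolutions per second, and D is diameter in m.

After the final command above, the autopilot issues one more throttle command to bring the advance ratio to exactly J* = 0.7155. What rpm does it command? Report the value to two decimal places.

set_propeller: D = 2.94 m, P = 2.356 m (p = P/D = 0.801361); state ← (V=0, rpm=0)
throttle_to(3611): rpm ← 3611
set_airspeed(36.63): V ← 36.63 m/s
throttle_to(1943): rpm ← 1943
adjust_airspeed(+3.34): V ← 36.63 +3.34 = 39.97 m/s
throttle_to(7978): rpm ← 7978
final state: V = 39.97 m/s, rpm = 7978 → n = rpm/60 = 132.966667 rev/s
target J* = 0.7155; solve J* = V/(n·D) for n: n = V/(J*·D) = 39.97/(0.7155 × 2.94) = 19.001032 rev/s
rpm = 60·n = 1140.061895

rpm = 1140.06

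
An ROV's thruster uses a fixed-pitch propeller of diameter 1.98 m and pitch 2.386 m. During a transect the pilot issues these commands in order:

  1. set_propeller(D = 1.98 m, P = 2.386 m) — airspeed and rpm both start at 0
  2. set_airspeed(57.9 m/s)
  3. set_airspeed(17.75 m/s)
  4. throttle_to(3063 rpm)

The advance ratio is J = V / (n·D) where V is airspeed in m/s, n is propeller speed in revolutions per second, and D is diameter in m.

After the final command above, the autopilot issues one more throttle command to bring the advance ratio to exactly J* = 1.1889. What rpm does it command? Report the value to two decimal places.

set_propeller: D = 1.98 m, P = 2.386 m (p = P/D = 1.205051); state ← (V=0, rpm=0)
set_airspeed(57.9): V ← 57.9 m/s
set_airspeed(17.75): V ← 17.75 m/s
throttle_to(3063): rpm ← 3063
final state: V = 17.75 m/s, rpm = 3063 → n = rpm/60 = 51.050000 rev/s
target J* = 1.1889; solve J* = V/(n·D) for n: n = V/(J*·D) = 17.75/(1.1889 × 1.98) = 7.540286 rev/s
rpm = 60·n = 452.417182

rpm = 452.42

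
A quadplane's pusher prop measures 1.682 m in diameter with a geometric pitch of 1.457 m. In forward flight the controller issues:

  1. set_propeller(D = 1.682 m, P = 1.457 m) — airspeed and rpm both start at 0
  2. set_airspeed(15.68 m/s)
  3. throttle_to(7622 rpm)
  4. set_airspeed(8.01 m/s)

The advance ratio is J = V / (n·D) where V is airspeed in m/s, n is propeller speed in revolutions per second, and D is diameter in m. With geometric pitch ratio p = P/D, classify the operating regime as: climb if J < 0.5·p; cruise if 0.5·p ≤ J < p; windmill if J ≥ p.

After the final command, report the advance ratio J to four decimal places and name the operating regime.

J = 0.0375, regime = climb

set_propeller: D = 1.682 m, P = 1.457 m (p = P/D = 0.866231); state ← (V=0, rpm=0)
set_airspeed(15.68): V ← 15.68 m/s
throttle_to(7622): rpm ← 7622
set_airspeed(8.01): V ← 8.01 m/s
final state: V = 8.01 m/s, rpm = 7622 → n = rpm/60 = 127.033333 rev/s
J = V / (n·D) = 8.01 / (127.033333 × 1.682) = 0.037488
regime bands: climb J<0.4331 | cruise [0.4331, 0.8662) | windmill J≥0.8662
J = 0.0375 → climb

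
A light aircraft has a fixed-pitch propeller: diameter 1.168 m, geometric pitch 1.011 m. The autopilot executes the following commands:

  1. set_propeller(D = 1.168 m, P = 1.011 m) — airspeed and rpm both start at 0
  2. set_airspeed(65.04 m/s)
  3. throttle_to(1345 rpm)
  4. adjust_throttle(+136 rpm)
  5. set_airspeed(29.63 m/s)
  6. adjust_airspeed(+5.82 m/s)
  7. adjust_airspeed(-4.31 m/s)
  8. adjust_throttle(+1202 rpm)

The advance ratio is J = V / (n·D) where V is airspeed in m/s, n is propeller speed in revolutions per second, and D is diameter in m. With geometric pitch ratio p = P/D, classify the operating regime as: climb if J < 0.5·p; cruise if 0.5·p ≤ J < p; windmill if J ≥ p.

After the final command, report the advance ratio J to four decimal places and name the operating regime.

set_propeller: D = 1.168 m, P = 1.011 m (p = P/D = 0.865582); state ← (V=0, rpm=0)
set_airspeed(65.04): V ← 65.04 m/s
throttle_to(1345): rpm ← 1345
adjust_throttle(+136): rpm ← 1345 +136 = 1481
set_airspeed(29.63): V ← 29.63 m/s
adjust_airspeed(+5.82): V ← 29.63 +5.82 = 35.45 m/s
adjust_airspeed(-4.31): V ← 35.45 -4.31 = 31.14 m/s
adjust_throttle(+1202): rpm ← 1481 +1202 = 2683
final state: V = 31.14 m/s, rpm = 2683 → n = rpm/60 = 44.716667 rev/s
J = V / (n·D) = 31.14 / (44.716667 × 1.168) = 0.596220
regime bands: climb J<0.4328 | cruise [0.4328, 0.8656) | windmill J≥0.8656
J = 0.5962 → cruise

J = 0.5962, regime = cruise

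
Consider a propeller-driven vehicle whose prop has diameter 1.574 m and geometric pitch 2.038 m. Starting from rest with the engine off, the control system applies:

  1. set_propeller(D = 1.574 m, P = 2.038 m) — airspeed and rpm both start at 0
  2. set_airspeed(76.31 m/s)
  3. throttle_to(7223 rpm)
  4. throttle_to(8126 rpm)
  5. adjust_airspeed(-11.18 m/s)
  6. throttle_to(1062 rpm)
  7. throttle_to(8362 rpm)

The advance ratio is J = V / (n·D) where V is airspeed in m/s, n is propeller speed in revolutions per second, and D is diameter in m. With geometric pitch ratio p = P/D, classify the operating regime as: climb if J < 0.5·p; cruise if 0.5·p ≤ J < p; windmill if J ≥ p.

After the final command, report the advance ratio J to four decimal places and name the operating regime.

set_propeller: D = 1.574 m, P = 2.038 m (p = P/D = 1.294790); state ← (V=0, rpm=0)
set_airspeed(76.31): V ← 76.31 m/s
throttle_to(7223): rpm ← 7223
throttle_to(8126): rpm ← 8126
adjust_airspeed(-11.18): V ← 76.31 -11.18 = 65.13 m/s
throttle_to(1062): rpm ← 1062
throttle_to(8362): rpm ← 8362
final state: V = 65.13 m/s, rpm = 8362 → n = rpm/60 = 139.366667 rev/s
J = V / (n·D) = 65.13 / (139.366667 × 1.574) = 0.296905
regime bands: climb J<0.6474 | cruise [0.6474, 1.2948) | windmill J≥1.2948
J = 0.2969 → climb

J = 0.2969, regime = climb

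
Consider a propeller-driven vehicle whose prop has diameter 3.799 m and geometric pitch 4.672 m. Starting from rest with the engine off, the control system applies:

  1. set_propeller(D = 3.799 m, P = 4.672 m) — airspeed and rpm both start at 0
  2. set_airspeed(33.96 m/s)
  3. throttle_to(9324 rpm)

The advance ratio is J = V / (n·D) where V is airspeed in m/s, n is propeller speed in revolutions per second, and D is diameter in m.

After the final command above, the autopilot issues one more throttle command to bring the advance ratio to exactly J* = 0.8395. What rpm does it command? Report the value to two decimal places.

set_propeller: D = 3.799 m, P = 4.672 m (p = P/D = 1.229797); state ← (V=0, rpm=0)
set_airspeed(33.96): V ← 33.96 m/s
throttle_to(9324): rpm ← 9324
final state: V = 33.96 m/s, rpm = 9324 → n = rpm/60 = 155.400000 rev/s
target J* = 0.8395; solve J* = V/(n·D) for n: n = V/(J*·D) = 33.96/(0.8395 × 3.799) = 10.648236 rev/s
rpm = 60·n = 638.894189

rpm = 638.89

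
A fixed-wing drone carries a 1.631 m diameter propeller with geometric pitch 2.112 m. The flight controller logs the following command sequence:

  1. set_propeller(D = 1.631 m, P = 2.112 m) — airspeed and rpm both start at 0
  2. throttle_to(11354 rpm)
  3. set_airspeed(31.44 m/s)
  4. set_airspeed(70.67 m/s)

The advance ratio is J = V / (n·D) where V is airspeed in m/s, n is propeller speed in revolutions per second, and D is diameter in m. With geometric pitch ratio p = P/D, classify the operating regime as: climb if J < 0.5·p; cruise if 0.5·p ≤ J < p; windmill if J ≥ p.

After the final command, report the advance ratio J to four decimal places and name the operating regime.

J = 0.2290, regime = climb

set_propeller: D = 1.631 m, P = 2.112 m (p = P/D = 1.294911); state ← (V=0, rpm=0)
throttle_to(11354): rpm ← 11354
set_airspeed(31.44): V ← 31.44 m/s
set_airspeed(70.67): V ← 70.67 m/s
final state: V = 70.67 m/s, rpm = 11354 → n = rpm/60 = 189.233333 rev/s
J = V / (n·D) = 70.67 / (189.233333 × 1.631) = 0.228973
regime bands: climb J<0.6475 | cruise [0.6475, 1.2949) | windmill J≥1.2949
J = 0.2290 → climb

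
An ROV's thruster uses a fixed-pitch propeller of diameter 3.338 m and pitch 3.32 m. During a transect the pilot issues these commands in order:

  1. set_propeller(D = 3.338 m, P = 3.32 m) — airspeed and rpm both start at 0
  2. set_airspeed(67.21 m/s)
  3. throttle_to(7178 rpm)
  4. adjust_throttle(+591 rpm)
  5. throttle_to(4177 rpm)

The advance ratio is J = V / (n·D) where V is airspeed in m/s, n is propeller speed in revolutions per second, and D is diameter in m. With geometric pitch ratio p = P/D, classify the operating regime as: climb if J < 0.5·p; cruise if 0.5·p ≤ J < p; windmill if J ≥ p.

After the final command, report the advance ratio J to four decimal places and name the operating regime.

J = 0.2892, regime = climb

set_propeller: D = 3.338 m, P = 3.32 m (p = P/D = 0.994608); state ← (V=0, rpm=0)
set_airspeed(67.21): V ← 67.21 m/s
throttle_to(7178): rpm ← 7178
adjust_throttle(+591): rpm ← 7178 +591 = 7769
throttle_to(4177): rpm ← 4177
final state: V = 67.21 m/s, rpm = 4177 → n = rpm/60 = 69.616667 rev/s
J = V / (n·D) = 67.21 / (69.616667 × 3.338) = 0.289224
regime bands: climb J<0.4973 | cruise [0.4973, 0.9946) | windmill J≥0.9946
J = 0.2892 → climb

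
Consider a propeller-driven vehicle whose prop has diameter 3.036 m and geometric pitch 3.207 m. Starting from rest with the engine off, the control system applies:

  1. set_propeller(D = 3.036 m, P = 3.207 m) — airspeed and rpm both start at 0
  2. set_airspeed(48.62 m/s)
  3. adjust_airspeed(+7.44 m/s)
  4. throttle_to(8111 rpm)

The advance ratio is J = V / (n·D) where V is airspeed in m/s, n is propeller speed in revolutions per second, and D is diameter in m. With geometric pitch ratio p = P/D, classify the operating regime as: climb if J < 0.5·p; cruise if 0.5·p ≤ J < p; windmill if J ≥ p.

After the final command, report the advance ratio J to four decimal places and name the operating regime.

J = 0.1366, regime = climb

set_propeller: D = 3.036 m, P = 3.207 m (p = P/D = 1.056324); state ← (V=0, rpm=0)
set_airspeed(48.62): V ← 48.62 m/s
adjust_airspeed(+7.44): V ← 48.62 +7.44 = 56.06 m/s
throttle_to(8111): rpm ← 8111
final state: V = 56.06 m/s, rpm = 8111 → n = rpm/60 = 135.183333 rev/s
J = V / (n·D) = 56.06 / (135.183333 × 3.036) = 0.136593
regime bands: climb J<0.5282 | cruise [0.5282, 1.0563) | windmill J≥1.0563
J = 0.1366 → climb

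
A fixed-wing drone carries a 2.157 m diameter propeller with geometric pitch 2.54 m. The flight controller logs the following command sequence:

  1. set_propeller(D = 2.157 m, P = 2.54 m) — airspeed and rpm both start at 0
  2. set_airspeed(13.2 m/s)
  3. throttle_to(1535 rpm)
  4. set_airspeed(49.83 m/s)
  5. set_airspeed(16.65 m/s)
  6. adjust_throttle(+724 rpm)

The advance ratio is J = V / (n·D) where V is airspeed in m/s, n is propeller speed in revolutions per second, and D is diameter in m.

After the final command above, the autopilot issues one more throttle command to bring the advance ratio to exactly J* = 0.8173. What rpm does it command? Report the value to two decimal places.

set_propeller: D = 2.157 m, P = 2.54 m (p = P/D = 1.177561); state ← (V=0, rpm=0)
set_airspeed(13.2): V ← 13.2 m/s
throttle_to(1535): rpm ← 1535
set_airspeed(49.83): V ← 49.83 m/s
set_airspeed(16.65): V ← 16.65 m/s
adjust_throttle(+724): rpm ← 1535 +724 = 2259
final state: V = 16.65 m/s, rpm = 2259 → n = rpm/60 = 37.650000 rev/s
target J* = 0.8173; solve J* = V/(n·D) for n: n = V/(J*·D) = 16.65/(0.8173 × 2.157) = 9.444579 rev/s
rpm = 60·n = 566.674727

rpm = 566.67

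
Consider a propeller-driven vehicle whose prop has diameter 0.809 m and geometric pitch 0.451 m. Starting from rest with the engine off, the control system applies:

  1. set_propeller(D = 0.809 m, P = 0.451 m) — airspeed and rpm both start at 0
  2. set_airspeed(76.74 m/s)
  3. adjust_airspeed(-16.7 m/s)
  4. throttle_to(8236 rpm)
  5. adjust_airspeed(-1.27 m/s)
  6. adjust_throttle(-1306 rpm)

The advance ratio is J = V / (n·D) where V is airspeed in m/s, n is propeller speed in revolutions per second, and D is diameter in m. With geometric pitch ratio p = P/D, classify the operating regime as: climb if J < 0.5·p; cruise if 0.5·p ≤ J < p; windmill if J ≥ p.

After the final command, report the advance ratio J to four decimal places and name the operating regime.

J = 0.6290, regime = windmill

set_propeller: D = 0.809 m, P = 0.451 m (p = P/D = 0.557478); state ← (V=0, rpm=0)
set_airspeed(76.74): V ← 76.74 m/s
adjust_airspeed(-16.7): V ← 76.74 -16.7 = 60.04 m/s
throttle_to(8236): rpm ← 8236
adjust_airspeed(-1.27): V ← 60.04 -1.27 = 58.77 m/s
adjust_throttle(-1306): rpm ← 8236 -1306 = 6930
final state: V = 58.77 m/s, rpm = 6930 → n = rpm/60 = 115.500000 rev/s
J = V / (n·D) = 58.77 / (115.500000 × 0.809) = 0.628963
regime bands: climb J<0.2787 | cruise [0.2787, 0.5575) | windmill J≥0.5575
J = 0.6290 → windmill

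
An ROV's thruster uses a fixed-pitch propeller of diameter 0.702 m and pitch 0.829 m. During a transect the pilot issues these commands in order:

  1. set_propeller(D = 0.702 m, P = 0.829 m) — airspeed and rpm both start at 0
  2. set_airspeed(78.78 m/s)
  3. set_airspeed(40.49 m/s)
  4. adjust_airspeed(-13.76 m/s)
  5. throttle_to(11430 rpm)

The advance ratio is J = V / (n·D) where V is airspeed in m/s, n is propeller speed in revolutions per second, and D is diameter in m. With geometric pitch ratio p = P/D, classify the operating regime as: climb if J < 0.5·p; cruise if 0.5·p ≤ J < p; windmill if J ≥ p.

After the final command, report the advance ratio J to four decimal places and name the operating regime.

set_propeller: D = 0.702 m, P = 0.829 m (p = P/D = 1.180912); state ← (V=0, rpm=0)
set_airspeed(78.78): V ← 78.78 m/s
set_airspeed(40.49): V ← 40.49 m/s
adjust_airspeed(-13.76): V ← 40.49 -13.76 = 26.73 m/s
throttle_to(11430): rpm ← 11430
final state: V = 26.73 m/s, rpm = 11430 → n = rpm/60 = 190.500000 rev/s
J = V / (n·D) = 26.73 / (190.500000 × 0.702) = 0.199879
regime bands: climb J<0.5905 | cruise [0.5905, 1.1809) | windmill J≥1.1809
J = 0.1999 → climb

J = 0.1999, regime = climb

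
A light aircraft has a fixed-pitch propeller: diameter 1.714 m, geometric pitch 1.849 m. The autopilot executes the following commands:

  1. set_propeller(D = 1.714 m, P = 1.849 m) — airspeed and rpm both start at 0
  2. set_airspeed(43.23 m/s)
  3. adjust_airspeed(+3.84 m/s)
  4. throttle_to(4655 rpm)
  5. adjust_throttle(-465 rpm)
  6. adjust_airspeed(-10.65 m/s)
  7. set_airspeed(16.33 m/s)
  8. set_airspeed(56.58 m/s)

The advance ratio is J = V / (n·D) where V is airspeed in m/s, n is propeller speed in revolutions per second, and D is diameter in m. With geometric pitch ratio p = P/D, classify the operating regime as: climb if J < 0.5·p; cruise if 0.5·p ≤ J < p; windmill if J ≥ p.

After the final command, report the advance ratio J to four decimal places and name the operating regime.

set_propeller: D = 1.714 m, P = 1.849 m (p = P/D = 1.078763); state ← (V=0, rpm=0)
set_airspeed(43.23): V ← 43.23 m/s
adjust_airspeed(+3.84): V ← 43.23 +3.84 = 47.07 m/s
throttle_to(4655): rpm ← 4655
adjust_throttle(-465): rpm ← 4655 -465 = 4190
adjust_airspeed(-10.65): V ← 47.07 -10.65 = 36.42 m/s
set_airspeed(16.33): V ← 16.33 m/s
set_airspeed(56.58): V ← 56.58 m/s
final state: V = 56.58 m/s, rpm = 4190 → n = rpm/60 = 69.833333 rev/s
J = V / (n·D) = 56.58 / (69.833333 × 1.714) = 0.472704
regime bands: climb J<0.5394 | cruise [0.5394, 1.0788) | windmill J≥1.0788
J = 0.4727 → climb

J = 0.4727, regime = climb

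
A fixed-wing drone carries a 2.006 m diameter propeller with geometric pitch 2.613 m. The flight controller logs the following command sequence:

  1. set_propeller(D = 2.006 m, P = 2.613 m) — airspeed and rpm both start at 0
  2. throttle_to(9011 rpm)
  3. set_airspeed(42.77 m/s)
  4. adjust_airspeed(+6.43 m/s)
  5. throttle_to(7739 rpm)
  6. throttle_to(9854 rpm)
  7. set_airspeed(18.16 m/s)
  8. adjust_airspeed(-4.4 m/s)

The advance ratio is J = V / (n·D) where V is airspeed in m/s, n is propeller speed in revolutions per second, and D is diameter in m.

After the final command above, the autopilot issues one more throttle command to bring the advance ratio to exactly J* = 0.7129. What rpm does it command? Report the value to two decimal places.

set_propeller: D = 2.006 m, P = 2.613 m (p = P/D = 1.302592); state ← (V=0, rpm=0)
throttle_to(9011): rpm ← 9011
set_airspeed(42.77): V ← 42.77 m/s
adjust_airspeed(+6.43): V ← 42.77 +6.43 = 49.2 m/s
throttle_to(7739): rpm ← 7739
throttle_to(9854): rpm ← 9854
set_airspeed(18.16): V ← 18.16 m/s
adjust_airspeed(-4.4): V ← 18.16 -4.4 = 13.76 m/s
final state: V = 13.76 m/s, rpm = 9854 → n = rpm/60 = 164.233333 rev/s
target J* = 0.7129; solve J* = V/(n·D) for n: n = V/(J*·D) = 13.76/(0.7129 × 2.006) = 9.621857 rev/s
rpm = 60·n = 577.311410

rpm = 577.31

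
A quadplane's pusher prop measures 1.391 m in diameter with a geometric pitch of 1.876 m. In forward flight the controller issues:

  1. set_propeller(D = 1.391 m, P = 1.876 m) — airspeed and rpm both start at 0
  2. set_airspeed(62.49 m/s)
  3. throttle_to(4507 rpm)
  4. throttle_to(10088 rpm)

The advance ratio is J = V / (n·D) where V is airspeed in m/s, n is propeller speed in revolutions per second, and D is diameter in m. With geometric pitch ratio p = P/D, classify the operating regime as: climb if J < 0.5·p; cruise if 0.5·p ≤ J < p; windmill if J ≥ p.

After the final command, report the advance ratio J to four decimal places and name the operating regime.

J = 0.2672, regime = climb

set_propeller: D = 1.391 m, P = 1.876 m (p = P/D = 1.348670); state ← (V=0, rpm=0)
set_airspeed(62.49): V ← 62.49 m/s
throttle_to(4507): rpm ← 4507
throttle_to(10088): rpm ← 10088
final state: V = 62.49 m/s, rpm = 10088 → n = rpm/60 = 168.133333 rev/s
J = V / (n·D) = 62.49 / (168.133333 × 1.391) = 0.267196
regime bands: climb J<0.6743 | cruise [0.6743, 1.3487) | windmill J≥1.3487
J = 0.2672 → climb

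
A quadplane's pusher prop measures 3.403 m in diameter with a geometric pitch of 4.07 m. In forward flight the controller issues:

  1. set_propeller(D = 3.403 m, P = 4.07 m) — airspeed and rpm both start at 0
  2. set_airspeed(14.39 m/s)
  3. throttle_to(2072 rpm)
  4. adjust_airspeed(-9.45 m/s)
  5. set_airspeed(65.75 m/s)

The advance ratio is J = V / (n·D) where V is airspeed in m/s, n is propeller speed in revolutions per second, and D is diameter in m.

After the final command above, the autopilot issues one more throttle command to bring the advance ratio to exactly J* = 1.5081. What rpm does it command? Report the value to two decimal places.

set_propeller: D = 3.403 m, P = 4.07 m (p = P/D = 1.196004); state ← (V=0, rpm=0)
set_airspeed(14.39): V ← 14.39 m/s
throttle_to(2072): rpm ← 2072
adjust_airspeed(-9.45): V ← 14.39 -9.45 = 4.94 m/s
set_airspeed(65.75): V ← 65.75 m/s
final state: V = 65.75 m/s, rpm = 2072 → n = rpm/60 = 34.533333 rev/s
target J* = 1.5081; solve J* = V/(n·D) for n: n = V/(J*·D) = 65.75/(1.5081 × 3.403) = 12.811609 rev/s
rpm = 60·n = 768.696526

rpm = 768.70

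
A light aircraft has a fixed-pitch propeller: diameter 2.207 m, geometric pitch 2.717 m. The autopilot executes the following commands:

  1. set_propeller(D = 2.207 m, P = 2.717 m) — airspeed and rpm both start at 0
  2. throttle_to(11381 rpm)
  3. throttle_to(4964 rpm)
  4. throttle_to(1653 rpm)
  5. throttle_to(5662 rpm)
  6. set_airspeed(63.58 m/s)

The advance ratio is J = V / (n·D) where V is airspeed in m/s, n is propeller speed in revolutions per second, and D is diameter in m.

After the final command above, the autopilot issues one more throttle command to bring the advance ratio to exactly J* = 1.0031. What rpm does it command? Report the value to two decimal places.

rpm = 1723.16

set_propeller: D = 2.207 m, P = 2.717 m (p = P/D = 1.231083); state ← (V=0, rpm=0)
throttle_to(11381): rpm ← 11381
throttle_to(4964): rpm ← 4964
throttle_to(1653): rpm ← 1653
throttle_to(5662): rpm ← 5662
set_airspeed(63.58): V ← 63.58 m/s
final state: V = 63.58 m/s, rpm = 5662 → n = rpm/60 = 94.366667 rev/s
target J* = 1.0031; solve J* = V/(n·D) for n: n = V/(J*·D) = 63.58/(1.0031 × 2.207) = 28.719307 rev/s
rpm = 60·n = 1723.158435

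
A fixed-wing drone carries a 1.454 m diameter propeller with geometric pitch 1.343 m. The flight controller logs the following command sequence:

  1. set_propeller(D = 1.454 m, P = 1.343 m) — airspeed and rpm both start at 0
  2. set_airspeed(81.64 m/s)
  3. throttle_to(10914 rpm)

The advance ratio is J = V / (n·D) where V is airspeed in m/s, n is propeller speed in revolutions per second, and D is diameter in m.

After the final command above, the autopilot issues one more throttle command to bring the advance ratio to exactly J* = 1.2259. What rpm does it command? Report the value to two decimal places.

set_propeller: D = 1.454 m, P = 1.343 m (p = P/D = 0.923659); state ← (V=0, rpm=0)
set_airspeed(81.64): V ← 81.64 m/s
throttle_to(10914): rpm ← 10914
final state: V = 81.64 m/s, rpm = 10914 → n = rpm/60 = 181.900000 rev/s
target J* = 1.2259; solve J* = V/(n·D) for n: n = V/(J*·D) = 81.64/(1.2259 × 1.454) = 45.801905 rev/s
rpm = 60·n = 2748.114318

rpm = 2748.11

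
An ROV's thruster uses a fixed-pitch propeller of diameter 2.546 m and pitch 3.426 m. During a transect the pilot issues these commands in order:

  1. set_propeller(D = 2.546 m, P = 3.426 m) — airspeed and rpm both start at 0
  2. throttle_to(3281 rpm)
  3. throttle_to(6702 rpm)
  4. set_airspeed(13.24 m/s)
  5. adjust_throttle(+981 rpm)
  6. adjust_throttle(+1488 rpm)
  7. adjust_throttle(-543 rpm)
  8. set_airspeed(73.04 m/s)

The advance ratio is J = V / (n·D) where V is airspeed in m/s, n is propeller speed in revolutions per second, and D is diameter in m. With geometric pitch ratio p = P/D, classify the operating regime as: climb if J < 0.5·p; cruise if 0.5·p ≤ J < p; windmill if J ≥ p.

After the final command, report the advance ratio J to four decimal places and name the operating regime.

J = 0.1995, regime = climb

set_propeller: D = 2.546 m, P = 3.426 m (p = P/D = 1.345640); state ← (V=0, rpm=0)
throttle_to(3281): rpm ← 3281
throttle_to(6702): rpm ← 6702
set_airspeed(13.24): V ← 13.24 m/s
adjust_throttle(+981): rpm ← 6702 +981 = 7683
adjust_throttle(+1488): rpm ← 7683 +1488 = 9171
adjust_throttle(-543): rpm ← 9171 -543 = 8628
set_airspeed(73.04): V ← 73.04 m/s
final state: V = 73.04 m/s, rpm = 8628 → n = rpm/60 = 143.800000 rev/s
J = V / (n·D) = 73.04 / (143.800000 × 2.546) = 0.199500
regime bands: climb J<0.6728 | cruise [0.6728, 1.3456) | windmill J≥1.3456
J = 0.1995 → climb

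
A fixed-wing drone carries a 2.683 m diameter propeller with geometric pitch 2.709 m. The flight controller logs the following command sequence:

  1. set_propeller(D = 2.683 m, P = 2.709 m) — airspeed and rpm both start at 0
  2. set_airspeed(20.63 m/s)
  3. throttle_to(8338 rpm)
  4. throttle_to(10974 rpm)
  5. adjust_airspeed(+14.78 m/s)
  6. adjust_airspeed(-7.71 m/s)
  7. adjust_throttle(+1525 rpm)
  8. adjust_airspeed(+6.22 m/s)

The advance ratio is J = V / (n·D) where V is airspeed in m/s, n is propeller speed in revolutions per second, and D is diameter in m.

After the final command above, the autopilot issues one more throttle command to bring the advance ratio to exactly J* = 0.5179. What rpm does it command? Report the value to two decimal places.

set_propeller: D = 2.683 m, P = 2.709 m (p = P/D = 1.009691); state ← (V=0, rpm=0)
set_airspeed(20.63): V ← 20.63 m/s
throttle_to(8338): rpm ← 8338
throttle_to(10974): rpm ← 10974
adjust_airspeed(+14.78): V ← 20.63 +14.78 = 35.41 m/s
adjust_airspeed(-7.71): V ← 35.41 -7.71 = 27.7 m/s
adjust_throttle(+1525): rpm ← 10974 +1525 = 12499
adjust_airspeed(+6.22): V ← 27.7 +6.22 = 33.92 m/s
final state: V = 33.92 m/s, rpm = 12499 → n = rpm/60 = 208.316667 rev/s
target J* = 0.5179; solve J* = V/(n·D) for n: n = V/(J*·D) = 33.92/(0.5179 × 2.683) = 24.411207 rev/s
rpm = 60·n = 1464.672442

rpm = 1464.67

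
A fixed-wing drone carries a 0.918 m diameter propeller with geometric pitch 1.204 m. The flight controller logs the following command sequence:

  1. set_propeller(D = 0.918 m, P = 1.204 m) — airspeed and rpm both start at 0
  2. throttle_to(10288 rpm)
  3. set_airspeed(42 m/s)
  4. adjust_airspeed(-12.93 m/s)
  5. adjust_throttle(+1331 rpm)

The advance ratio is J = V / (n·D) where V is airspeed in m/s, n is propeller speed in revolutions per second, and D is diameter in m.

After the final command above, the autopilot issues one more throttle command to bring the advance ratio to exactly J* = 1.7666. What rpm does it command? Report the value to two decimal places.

set_propeller: D = 0.918 m, P = 1.204 m (p = P/D = 1.311547); state ← (V=0, rpm=0)
throttle_to(10288): rpm ← 10288
set_airspeed(42): V ← 42 m/s
adjust_airspeed(-12.93): V ← 42 -12.93 = 29.07 m/s
adjust_throttle(+1331): rpm ← 10288 +1331 = 11619
final state: V = 29.07 m/s, rpm = 11619 → n = rpm/60 = 193.650000 rev/s
target J* = 1.7666; solve J* = V/(n·D) for n: n = V/(J*·D) = 29.07/(1.7666 × 0.918) = 17.925205 rev/s
rpm = 60·n = 1075.512283

rpm = 1075.51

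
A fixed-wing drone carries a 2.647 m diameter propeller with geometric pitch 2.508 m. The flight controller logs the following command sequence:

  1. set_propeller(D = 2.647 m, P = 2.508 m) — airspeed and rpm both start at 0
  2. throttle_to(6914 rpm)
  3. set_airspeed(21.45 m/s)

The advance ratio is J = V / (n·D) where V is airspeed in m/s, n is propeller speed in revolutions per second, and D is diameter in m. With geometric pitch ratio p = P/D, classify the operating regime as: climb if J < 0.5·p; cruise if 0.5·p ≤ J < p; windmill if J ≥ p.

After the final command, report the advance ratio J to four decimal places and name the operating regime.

J = 0.0703, regime = climb

set_propeller: D = 2.647 m, P = 2.508 m (p = P/D = 0.947488); state ← (V=0, rpm=0)
throttle_to(6914): rpm ← 6914
set_airspeed(21.45): V ← 21.45 m/s
final state: V = 21.45 m/s, rpm = 6914 → n = rpm/60 = 115.233333 rev/s
J = V / (n·D) = 21.45 / (115.233333 × 2.647) = 0.070323
regime bands: climb J<0.4737 | cruise [0.4737, 0.9475) | windmill J≥0.9475
J = 0.0703 → climb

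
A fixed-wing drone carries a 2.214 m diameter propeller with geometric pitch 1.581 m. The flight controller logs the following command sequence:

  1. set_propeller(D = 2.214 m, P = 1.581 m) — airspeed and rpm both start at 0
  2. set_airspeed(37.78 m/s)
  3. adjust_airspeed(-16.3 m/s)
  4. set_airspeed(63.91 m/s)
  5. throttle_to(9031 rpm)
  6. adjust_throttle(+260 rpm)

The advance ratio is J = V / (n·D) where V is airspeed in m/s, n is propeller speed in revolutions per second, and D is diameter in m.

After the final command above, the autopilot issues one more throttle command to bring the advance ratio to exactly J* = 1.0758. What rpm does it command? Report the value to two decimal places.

rpm = 1609.94

set_propeller: D = 2.214 m, P = 1.581 m (p = P/D = 0.714092); state ← (V=0, rpm=0)
set_airspeed(37.78): V ← 37.78 m/s
adjust_airspeed(-16.3): V ← 37.78 -16.3 = 21.48 m/s
set_airspeed(63.91): V ← 63.91 m/s
throttle_to(9031): rpm ← 9031
adjust_throttle(+260): rpm ← 9031 +260 = 9291
final state: V = 63.91 m/s, rpm = 9291 → n = rpm/60 = 154.850000 rev/s
target J* = 1.0758; solve J* = V/(n·D) for n: n = V/(J*·D) = 63.91/(1.0758 × 2.214) = 26.832409 rev/s
rpm = 60·n = 1609.944525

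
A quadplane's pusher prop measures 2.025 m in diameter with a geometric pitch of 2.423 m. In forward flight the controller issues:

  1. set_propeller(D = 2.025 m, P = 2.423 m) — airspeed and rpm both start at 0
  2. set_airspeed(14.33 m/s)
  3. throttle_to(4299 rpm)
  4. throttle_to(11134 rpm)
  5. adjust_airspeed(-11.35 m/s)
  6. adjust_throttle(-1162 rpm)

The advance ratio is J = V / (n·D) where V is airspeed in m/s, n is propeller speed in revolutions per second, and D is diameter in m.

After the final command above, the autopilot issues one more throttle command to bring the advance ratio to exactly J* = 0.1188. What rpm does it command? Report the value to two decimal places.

set_propeller: D = 2.025 m, P = 2.423 m (p = P/D = 1.196543); state ← (V=0, rpm=0)
set_airspeed(14.33): V ← 14.33 m/s
throttle_to(4299): rpm ← 4299
throttle_to(11134): rpm ← 11134
adjust_airspeed(-11.35): V ← 14.33 -11.35 = 2.98 m/s
adjust_throttle(-1162): rpm ← 11134 -1162 = 9972
final state: V = 2.98 m/s, rpm = 9972 → n = rpm/60 = 166.200000 rev/s
target J* = 0.1188; solve J* = V/(n·D) for n: n = V/(J*·D) = 2.98/(0.1188 × 2.025) = 12.387247 rev/s
rpm = 60·n = 743.234817

rpm = 743.23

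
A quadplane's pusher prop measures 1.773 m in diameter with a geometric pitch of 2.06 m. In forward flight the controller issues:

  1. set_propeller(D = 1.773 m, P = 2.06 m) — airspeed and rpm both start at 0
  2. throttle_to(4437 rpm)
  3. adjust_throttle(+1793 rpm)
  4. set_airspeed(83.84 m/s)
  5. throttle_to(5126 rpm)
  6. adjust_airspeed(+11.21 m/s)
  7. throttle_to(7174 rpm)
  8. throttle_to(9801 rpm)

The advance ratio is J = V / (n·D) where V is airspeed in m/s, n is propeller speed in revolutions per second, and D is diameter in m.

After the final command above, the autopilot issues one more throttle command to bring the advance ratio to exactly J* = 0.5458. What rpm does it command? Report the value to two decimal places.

set_propeller: D = 1.773 m, P = 2.06 m (p = P/D = 1.161873); state ← (V=0, rpm=0)
throttle_to(4437): rpm ← 4437
adjust_throttle(+1793): rpm ← 4437 +1793 = 6230
set_airspeed(83.84): V ← 83.84 m/s
throttle_to(5126): rpm ← 5126
adjust_airspeed(+11.21): V ← 83.84 +11.21 = 95.05 m/s
throttle_to(7174): rpm ← 7174
throttle_to(9801): rpm ← 9801
final state: V = 95.05 m/s, rpm = 9801 → n = rpm/60 = 163.350000 rev/s
target J* = 0.5458; solve J* = V/(n·D) for n: n = V/(J*·D) = 95.05/(0.5458 × 1.773) = 98.222245 rev/s
rpm = 60·n = 5893.334673

rpm = 5893.33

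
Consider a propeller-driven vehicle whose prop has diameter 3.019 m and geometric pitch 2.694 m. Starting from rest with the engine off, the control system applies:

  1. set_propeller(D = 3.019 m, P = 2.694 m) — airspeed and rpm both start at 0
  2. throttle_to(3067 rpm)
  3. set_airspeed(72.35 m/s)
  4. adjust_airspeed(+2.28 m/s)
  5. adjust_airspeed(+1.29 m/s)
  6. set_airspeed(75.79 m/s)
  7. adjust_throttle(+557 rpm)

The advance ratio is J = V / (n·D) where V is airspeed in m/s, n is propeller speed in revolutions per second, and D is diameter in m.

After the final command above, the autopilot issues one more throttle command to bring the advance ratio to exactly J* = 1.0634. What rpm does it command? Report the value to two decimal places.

rpm = 1416.46

set_propeller: D = 3.019 m, P = 2.694 m (p = P/D = 0.892348); state ← (V=0, rpm=0)
throttle_to(3067): rpm ← 3067
set_airspeed(72.35): V ← 72.35 m/s
adjust_airspeed(+2.28): V ← 72.35 +2.28 = 74.63 m/s
adjust_airspeed(+1.29): V ← 74.63 +1.29 = 75.92 m/s
set_airspeed(75.79): V ← 75.79 m/s
adjust_throttle(+557): rpm ← 3067 +557 = 3624
final state: V = 75.79 m/s, rpm = 3624 → n = rpm/60 = 60.400000 rev/s
target J* = 1.0634; solve J* = V/(n·D) for n: n = V/(J*·D) = 75.79/(1.0634 × 3.019) = 23.607616 rev/s
rpm = 60·n = 1416.456979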